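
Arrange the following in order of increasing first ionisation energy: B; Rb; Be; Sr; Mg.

Rb < Sr < Mg < B < Be

Be is in period 2, group 2; B is in period 2, group 13; Mg is in period 3, group 2; Rb is in period 5, group 1; Sr is in period 5, group 2.
First ionization energy rises across a period (greater Z_eff holds electrons more tightly) and falls down a group (valence electrons are farther from the nucleus).
Here both period and group differ, so the two effects have to be weighed against each other.
Sr > Rb: both are in period 5; the period trend gives Sr the larger value.
Mg > Sr: Mg sits above Sr in group 2, so the down-group effect alone puts Mg higher.
B > Mg: relative to Mg, both the across-period and down-group shifts push B's first ionization energy up.
Be > B: this pair runs against the simple trend — see the exception note.
Note the exception: Be has a higher first ionization energy than B, contrary to the simple trend — removing B's lone 2p electron is easier than breaking Be's filled 2s².
For reference (kJ/mol): Be 900, B 801, Mg 738, Rb 403, Sr 550.
So from lowest to highest: Rb < Sr < Mg < B < Be.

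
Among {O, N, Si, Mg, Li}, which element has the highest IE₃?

Li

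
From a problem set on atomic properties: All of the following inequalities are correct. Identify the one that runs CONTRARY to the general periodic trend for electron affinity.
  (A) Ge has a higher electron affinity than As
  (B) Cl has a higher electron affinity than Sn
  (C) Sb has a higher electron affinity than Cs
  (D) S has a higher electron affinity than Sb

The general trend: electron affinity increases across a period and decreases down a group.
(A) Ge (period 4, group 14) vs As (period 4, group 15): the stated order contradicts the simple trend.
(B) Cl (period 3, group 17) vs Sn (period 5, group 14): the stated order agrees with the simple trend.
(C) Sb (period 5, group 15) vs Cs (period 6, group 1): the stated order agrees with the simple trend.
(D) S (period 3, group 16) vs Sb (period 5, group 15): the stated order agrees with the simple trend.
The exception is (A): adding an electron to As's half-filled 4p³ is unfavourable, so Ge (4p²) has the more exothermic EA.

(A)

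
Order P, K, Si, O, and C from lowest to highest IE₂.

Si < P < C < K < O

IE_2 is the cost of taking one more electron from the +1 cation: P⁺ still has 4 valence electrons; K⁺ is the bare [Ar] core; Si⁺ still has 3 valence electrons; O⁺ still has 5 valence electrons; C⁺ still has 3 valence electrons.
Usually core removal costs more than valence removal, but here the competition is close: a tightly held n=2 valence electron can cost more to remove than an n=3 core electron, so the actual values have to decide it.
Valence configurations: P⁺ [Ne]3s²3p², Si⁺ [Ne]3s²3p¹, O⁺ [He]2s²2p³, C⁺ [He]2s²2p¹.
Tabulated IE_2 (kJ/mol): P 1907, K 3052, Si 1577, O 3388, C 2353.
So the second ionization energies run Si < P < C < K < O.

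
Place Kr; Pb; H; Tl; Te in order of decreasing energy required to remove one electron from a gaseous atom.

Kr > H > Te > Pb > Tl

First ionization energy rises across a period (greater Z_eff holds electrons more tightly) and falls down a group (valence electrons are farther from the nucleus).
Here both period and group differ, so the two effects have to be weighed against each other.
Pb > Tl: both are in period 6; the period trend gives Pb the larger value.
Te > Pb: both effects reinforce here, so Te is clearly the higher of the two.
H > Te: the two effects oppose for this pair; the down-group effect wins (1312 vs 869 kJ/mol).
Kr > H: period and group pull opposite ways; the across-period shift dominates (1351 vs 1312 kJ/mol).
Tabulated first ionization energy (kJ/mol): H 1312, Kr 1351, Te 869, Tl 589, Pb 716.
So from highest to lowest: Kr > H > Te > Pb > Tl.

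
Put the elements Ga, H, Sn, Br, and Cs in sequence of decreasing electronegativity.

Br > H > Sn > Ga > Cs

H is in period 1, group 1; Ga is in period 4, group 13; Br is in period 4, group 17; Sn is in period 5, group 14; Cs is in period 6, group 1.
EN rises left→right (higher Z_eff, smaller atoms) and falls top→bottom (larger, more shielded atoms).
These span different periods and groups, so the two trends combine.
Ga > Cs: both effects reinforce here, so Ga is clearly the higher of the two.
Sn > Ga: period and group pull opposite ways; the across-period shift dominates (1.96 vs 1.81).
H > Sn: period and group pull opposite ways; the down-group shift dominates (2.20 vs 1.96).
Br > H: period and group pull opposite ways; the across-period shift dominates (2.96 vs 2.20).
Approximate values (Pauling): H 2.20, Ga 1.81, Br 2.96, Sn 1.96, Cs 0.79.
So from highest to lowest: Br > H > Sn > Ga > Cs.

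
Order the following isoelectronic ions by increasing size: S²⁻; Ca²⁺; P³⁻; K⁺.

Ca²⁺, K⁺, S²⁻, P³⁻

All of these have 18 electrons, so size is governed by nuclear charge alone: the more protons, the stronger the pull on the same electron cloud, and the smaller the ion.
Nuclear charges: Ca²⁺ (Z=20), K⁺ (Z=19), S²⁻ (Z=16), P³⁻ (Z=15).
Smallest to largest: Ca²⁺ < K⁺ < S²⁻ < P³⁻.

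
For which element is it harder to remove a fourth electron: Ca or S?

Ca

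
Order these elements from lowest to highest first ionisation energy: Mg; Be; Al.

IE₁ increases left→right with effective nuclear charge and decreases top→bottom as the valence shell moves farther out.
Neither a single period nor a single group — weigh both effects.
Mg > Al: this pair runs against the simple trend — see the exception note.
Be > Mg: Be sits above Mg in group 2, so the down-group effect alone puts Be higher.
Note the exception: Mg has a higher first ionization energy than Al, contrary to the simple trend — Al's single 3p electron is easier to remove than one from Mg's filled 3s².
Approximate values (kJ/mol): Be 900, Mg 738, Al 578.
So from lowest to highest: Al < Mg < Be.

Al < Mg < Be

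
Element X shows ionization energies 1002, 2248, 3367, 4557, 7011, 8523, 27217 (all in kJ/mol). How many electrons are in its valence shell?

6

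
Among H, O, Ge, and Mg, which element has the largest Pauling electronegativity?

O

H is in period 1, group 1; O is in period 2, group 16; Mg is in period 3, group 2; Ge is in period 4, group 14.
Atoms toward the upper right of the periodic table pull bonding electrons most strongly.
Neither a single period nor a single group — weigh both effects.
Ge > Mg: period and group pull opposite ways; the across-period shift dominates (2.01 vs 1.31).
H > Ge: period and group pull opposite ways; the down-group shift dominates (2.20 vs 2.01).
O > H: period and group pull opposite ways; the across-period shift dominates (3.44 vs 2.20).
For reference (Pauling): H 2.20, O 3.44, Mg 1.31, Ge 2.01.
The largest Pauling electronegativity among these belongs to O.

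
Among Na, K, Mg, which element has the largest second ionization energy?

Na

The second ionization energy removes an electron from the +1 ion. For each element: Na⁺ is the bare [Ne] core; K⁺ is the bare [Ar] core; Mg⁺ still has 1 valence electron.
Pulling an electron out of a noble-gas core costs far more than removing a remaining valence electron, so K and Na sit at the high end of IE_2.
The numbers (kJ/mol): Na 4562, K 3052, Mg 1451.
Putting it together, IE_2: Mg < K < Na.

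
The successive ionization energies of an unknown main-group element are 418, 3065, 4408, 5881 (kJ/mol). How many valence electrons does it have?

Look for the largest jump between consecutive ionization energies: IE2/IE1 ≈ 7.3, far larger than any earlier ratio.
That jump marks the point where a core electron is being removed. So the atom has 1 valence electron.

1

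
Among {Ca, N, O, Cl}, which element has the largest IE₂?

After 1 electron has been removed, what remains? Ca⁺ still has 1 valence electron; N⁺ still has 4 valence electrons; O⁺ still has 5 valence electrons; Cl⁺ still has 6 valence electrons.
All are still removing valence electrons, so compare the +1 ions as you would atoms: IE_2 generally rises across a period (higher Z_eff) and falls down a group (larger shell), subject to the usual subshell exceptions.
Valence configurations: Ca⁺ [Ar]4s¹, N⁺ [He]2s²2p², O⁺ [He]2s²2p³, Cl⁺ [Ne]3s²3p⁴.
Tabulated IE_2 (kJ/mol): Ca 1145, N 2856, O 3388, Cl 2298.
Putting it together, IE_2: Ca < Cl < N < O.

O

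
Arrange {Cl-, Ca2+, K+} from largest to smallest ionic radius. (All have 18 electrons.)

Cl- > K+ > Ca2+

All of these have 18 electrons, so size is governed by nuclear charge alone: the more protons, the stronger the pull on the same electron cloud, and the smaller the ion.
Nuclear charges: Ca2+ (Z=20), K+ (Z=19), Cl- (Z=17).
Largest to smallest: Cl- > K+ > Ca2+.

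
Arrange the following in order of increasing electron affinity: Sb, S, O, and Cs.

Cs, Sb, O, S

O is in period 2, group 16; S is in period 3, group 16; Sb is in period 5, group 15; Cs is in period 6, group 1.
Electron affinity generally becomes more exothermic across a period toward the halogens and less exothermic down a group.
Here both period and group differ, so the two effects have to be weighed against each other.
Sb > Cs: both effects reinforce here, so Sb is clearly the higher of the two.
O > Sb: relative to Sb, both the across-period and down-group shifts push O's electron affinity up.
S > O: this pair runs against the simple trend — see the exception note.
Note the exception: S has a higher electron affinity than O, contrary to the simple trend — the compact 2p subshell of O repels the added electron more than S's larger 3p does.
Tabulated electron affinity (kJ/mol): O 141, S 200, Sb 103, Cs 46.
So from lowest to highest: Cs < Sb < O < S.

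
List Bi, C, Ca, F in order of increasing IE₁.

C is in period 2, group 14; F is in period 2, group 17; Ca is in period 4, group 2; Bi is in period 6, group 15.
First ionization energy rises across a period (greater Z_eff holds electrons more tightly) and falls down a group (valence electrons are farther from the nucleus).
Neither a single period nor a single group — weigh both effects.
Bi > Ca: period and group pull opposite ways; the across-period shift dominates (703 vs 590 kJ/mol).
C > Bi: the two effects oppose for this pair; the down-group effect wins (1086 vs 703 kJ/mol).
F > C: F lies to the right of C in period 2, so the across-period effect alone puts F higher.
Tabulated first ionization energy (kJ/mol): C 1086, F 1681, Ca 590, Bi 703.
So from lowest to highest: Ca < Bi < C < F.

Ca, Bi, C, F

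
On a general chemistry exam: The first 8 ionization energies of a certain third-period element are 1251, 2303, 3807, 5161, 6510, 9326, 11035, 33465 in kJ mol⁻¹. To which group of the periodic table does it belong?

Group 17

Look for the largest jump between consecutive ionization energies: IE8/IE7 ≈ 3.0, far larger than any earlier ratio.
That jump marks the point where a core electron is being removed. So the atom has 7 valence electrons.
A main-group element with 7 valence electrons is in group 17.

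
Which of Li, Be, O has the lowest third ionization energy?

O

After 2 electrons have been removed, what remains? Li²⁺ is already 1 electron into the core; Be²⁺ is the bare [He] core; O²⁺ still has 4 valence electrons.
Breaking into a closed-shell core is much more expensive than removing a leftover valence electron — Li and Be have the largest IE_3 here.
Approximate IE_3 values (kJ/mol): Li 11815, Be 14849, O 5300.
So the third ionization energies run O < Li < Be.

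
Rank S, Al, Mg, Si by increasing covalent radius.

Mg is in period 3, group 2; Al is in period 3, group 13; Si is in period 3, group 14; S is in period 3, group 16.
Across a period the added protons contract the valence shell; down a group each new principal shell makes the atom larger.
All lie in period 3, so atomic radius increases right to left.
So from smallest to largest: S < Si < Al < Mg.

S, Si, Al, Mg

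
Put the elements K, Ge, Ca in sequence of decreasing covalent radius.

K is in period 4, group 1; Ca is in period 4, group 2; Ge is in period 4, group 14.
Moving right in a period, electrons are added to the same shell under a stronger nuclear pull, so atoms get smaller; moving down, a new shell is opened and atoms get larger.
All lie in period 4, so atomic radius increases right to left.
So from largest to smallest: K > Ca > Ge.

K > Ca > Ge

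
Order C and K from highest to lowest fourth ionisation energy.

Consider each +3 ion: C³⁺ still has 1 valence electron; K³⁺ is already 2 electrons into the core.
Usually core removal costs more than valence removal, but here the competition is close: a tightly held n=2 valence electron can cost more to remove than an n=3 core electron, so the actual values have to decide it.
Approximate IE_4 values (kJ/mol): C 6223, K 5877.
Hence IE_4: K < C.

C > K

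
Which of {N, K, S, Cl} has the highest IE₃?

N

After 2 electrons have been removed, what remains? N²⁺ still has 3 valence electrons; K²⁺ is already 1 electron into the core; S²⁺ still has 4 valence electrons; Cl²⁺ still has 5 valence electrons.
Usually core removal costs more than valence removal, but here the competition is close: a tightly held n=2 valence electron can cost more to remove than an n=3 core electron, so the actual values have to decide it.
Valence configurations: N²⁺ [He]2s²2p¹, S²⁺ [Ne]3s²3p², Cl²⁺ [Ne]3s²3p³.
Tabulated IE_3 (kJ/mol): N 4578, K 4420, S 3357, Cl 3822.
Hence IE_3: S < Cl < K < N.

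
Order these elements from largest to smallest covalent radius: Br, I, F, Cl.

F is in period 2, group 17; Cl is in period 3, group 17; Br is in period 4, group 17; I is in period 5, group 17.
Moving right in a period, electrons are added to the same shell under a stronger nuclear pull, so atoms get smaller; moving down, a new shell is opened and atoms get larger.
All are in group 17, so atomic radius increases down the group.
So from largest to smallest: I > Br > Cl > F.

I, Br, Cl, F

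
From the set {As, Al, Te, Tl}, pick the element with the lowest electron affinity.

Tl

Al is in period 3, group 13; As is in period 4, group 15; Te is in period 5, group 16; Tl is in period 6, group 13.
Adding an electron releases more energy for atoms nearer the top right (short of the noble gases).
Neither a single period nor a single group — weigh both effects.
Al > Tl: they share group 13; the group trend gives Al the larger value.
As > Al: period and group pull opposite ways; the across-period shift dominates (78 vs 42 kJ/mol).
Te > As: the two effects oppose for this pair; the across-period effect wins (190 vs 78 kJ/mol).
Approximate values (kJ/mol): Al 42, As 78, Te 190, Tl 19.
The lowest electron affinity among these belongs to Tl.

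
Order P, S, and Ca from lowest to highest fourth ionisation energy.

IE_4 is the cost of taking one more electron from the +3 cation: P³⁺ still has 2 valence electrons; S³⁺ still has 3 valence electrons; Ca³⁺ is already 1 electron into the core.
Pulling an electron out of a noble-gas core costs far more than removing a remaining valence electron, so Ca sits at the high end of IE_4.
Valence configurations: P³⁺ [Ne]3s², S³⁺ [Ne]3s²3p¹.
S³⁺ loses a lone 3p electron whereas P³⁺ must break into a filled 3s² pair, so IE_4(P) > IE_4(S) even though S has the higher nuclear charge.
Tabulated IE_4 (kJ/mol): P 4964, S 4556, Ca 6491.
Putting it together, IE_4: S < P < Ca.

S < P < Ca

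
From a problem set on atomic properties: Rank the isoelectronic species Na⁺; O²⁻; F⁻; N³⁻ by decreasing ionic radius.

N³⁻, O²⁻, F⁻, Na⁺

All of these have 10 electrons, so size is governed by nuclear charge alone: the more protons, the stronger the pull on the same electron cloud, and the smaller the ion.
Nuclear charges: Na⁺ (Z=11), F⁻ (Z=9), O²⁻ (Z=8), N³⁻ (Z=7).
Largest to smallest: N³⁻ > O²⁻ > F⁻ > Na⁺.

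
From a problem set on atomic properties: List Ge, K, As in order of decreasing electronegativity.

As, Ge, K

K is in period 4, group 1; Ge is in period 4, group 14; As is in period 4, group 15.
EN rises left→right (higher Z_eff, smaller atoms) and falls top→bottom (larger, more shielded atoms).
All lie in period 4, so electronegativity increases left to right.
So from highest to lowest: As > Ge > K.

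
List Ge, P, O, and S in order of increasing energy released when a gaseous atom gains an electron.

O is in period 2, group 16; P is in period 3, group 15; S is in period 3, group 16; Ge is in period 4, group 14.
EA tends to increase across a period and decrease down a group, though the pattern is less regular than for IE or radius.
Here both period and group differ, so the two effects have to be weighed against each other.
Ge > P: this pair runs against the simple trend — see the exception note.
O > Ge: both effects reinforce here, so O is clearly the higher of the two.
S > O: this pair runs against the simple trend — see the exception note.
Note the exception: Ge has a higher electron affinity than P, contrary to the simple trend — adding an electron to P's half-filled np³ subshell costs electron-pairing energy.
Note the exception: S has a higher electron affinity than O, contrary to the simple trend — the compact 2p subshell of O repels the added electron more than S's larger 3p does.
For reference (kJ/mol): O 141, P 72, S 200, Ge 119.
So from lowest to highest: P < Ge < O < S.

P < Ge < O < S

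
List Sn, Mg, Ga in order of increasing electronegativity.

Mg < Ga < Sn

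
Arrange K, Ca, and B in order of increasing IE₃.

IE_3 is the cost of taking one more electron from the +2 cation: K²⁺ is already 1 electron into the core; Ca²⁺ is the bare [Ar] core; B²⁺ still has 1 valence electron.
Pulling an electron out of a noble-gas core costs far more than removing a remaining valence electron, so K and Ca sit at the high end of IE_3.
Tabulated IE_3 (kJ/mol): K 4420, Ca 4912, B 3660.
Hence IE_3: B < K < Ca.

B, K, Ca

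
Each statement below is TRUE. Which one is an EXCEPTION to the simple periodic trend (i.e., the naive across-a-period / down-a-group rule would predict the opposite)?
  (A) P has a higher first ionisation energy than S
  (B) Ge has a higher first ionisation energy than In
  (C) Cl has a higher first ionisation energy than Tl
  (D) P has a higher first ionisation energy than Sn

(A)

The general trend: first ionisation energy increases across a period and decreases down a group.
(A) P (period 3, group 15) vs S (period 3, group 16): the stated order contradicts the simple trend.
(B) Ge (period 4, group 14) vs In (period 5, group 13): the stated order agrees with the simple trend.
(C) Cl (period 3, group 17) vs Tl (period 6, group 13): the stated order agrees with the simple trend.
(D) P (period 3, group 15) vs Sn (period 5, group 14): the stated order agrees with the simple trend.
The exception is (A): S (3p⁴) ionizes more easily than half-filled P (3p³) because the paired 3p electron in S is pushed out by e⁻–e⁻ repulsion.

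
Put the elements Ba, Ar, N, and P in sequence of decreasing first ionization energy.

Ar, N, P, Ba

IE₁ increases left→right with effective nuclear charge and decreases top→bottom as the valence shell moves farther out.
These span different periods and groups, so the two trends combine.
P > Ba: relative to Ba, both the across-period and down-group shifts push P's first ionization energy up.
N > P: N sits above P in group 15, so the down-group effect alone puts N higher.
Ar > N: the two effects oppose for this pair; the across-period effect wins (1521 vs 1402 kJ/mol).
For reference (kJ/mol): N 1402, P 1012, Ar 1521, Ba 503.
So from highest to lowest: Ar > N > P > Ba.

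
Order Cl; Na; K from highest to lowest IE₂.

After 1 electron has been removed, what remains? Cl⁺ still has 6 valence electrons; Na⁺ is the bare [Ne] core; K⁺ is the bare [Ar] core.
Breaking into a closed-shell core is much more expensive than removing a leftover valence electron — K and Na have the largest IE_2 here.
Approximate IE_2 values (kJ/mol): Cl 2298, Na 4562, K 3052.
So the second ionization energies run Cl < K < Na.

Na > K > Cl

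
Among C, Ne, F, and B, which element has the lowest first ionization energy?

B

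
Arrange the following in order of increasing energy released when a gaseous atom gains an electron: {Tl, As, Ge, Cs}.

Ge is in period 4, group 14; As is in period 4, group 15; Cs is in period 6, group 1; Tl is in period 6, group 13.
EA tends to increase across a period and decrease down a group, though the pattern is less regular than for IE or radius.
Here both period and group differ, so the two effects have to be weighed against each other.
Cs > Tl: this pair runs against the simple trend — see the exception note.
As > Cs: relative to Cs, both the across-period and down-group shifts push As's electron affinity up.
Ge > As: this pair runs against the simple trend — see the exception note.
Note the exception: Cs has a higher electron affinity than Tl, contrary to the simple trend — Tl's ns²np¹ configuration gives only a small electron affinity — the sparsely filled np subshell binds an added electron weakly.
Note the exception: Ge has a higher electron affinity than As, contrary to the simple trend — adding an electron to As's half-filled 4p³ is unfavourable, so Ge (4p²) has the more exothermic EA.
For reference (kJ/mol): Ge 119, As 78, Cs 46, Tl 19.
So from lowest to highest: Tl < Cs < As < Ge.

Tl < Cs < As < Ge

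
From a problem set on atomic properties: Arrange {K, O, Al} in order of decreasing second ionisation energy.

IE_2 is the cost of taking one more electron from the +1 cation: K⁺ is the bare [Ar] core; O⁺ still has 5 valence electrons; Al⁺ still has 2 valence electrons.
Usually core removal costs more than valence removal, but here the competition is close: a tightly held n=2 valence electron can cost more to remove than an n=3 core electron, so the actual values have to decide it.
Valence configurations: O⁺ [He]2s²2p³, Al⁺ [Ne]3s².
The numbers (kJ/mol): K 3052, O 3388, Al 1817.
Overall IE_2 order: Al < K < O.

O, K, Al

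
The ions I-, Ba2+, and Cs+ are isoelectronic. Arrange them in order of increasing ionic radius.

Ba2+ < Cs+ < I-

All of these have 54 electrons, so size is governed by nuclear charge alone: the more protons, the stronger the pull on the same electron cloud, and the smaller the ion.
Nuclear charges: Ba2+ (Z=56), Cs+ (Z=55), I- (Z=53).
Smallest to largest: Ba2+ < Cs+ < I-.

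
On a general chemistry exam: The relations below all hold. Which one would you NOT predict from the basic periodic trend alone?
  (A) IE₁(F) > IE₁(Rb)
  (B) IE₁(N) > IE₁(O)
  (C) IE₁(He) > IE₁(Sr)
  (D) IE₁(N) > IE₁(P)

(B)

The general trend: first ionization energy increases across a period and decreases down a group.
(A) F (period 2, group 17) vs Rb (period 5, group 1): the stated order agrees with the simple trend.
(B) N (period 2, group 15) vs O (period 2, group 16): the stated order contradicts the simple trend.
(C) He (period 1, group 18) vs Sr (period 5, group 2): the stated order agrees with the simple trend.
(D) N (period 2, group 15) vs P (period 3, group 15): the stated order agrees with the simple trend.
The exception is (B): pairing an electron in O's 2p⁴ costs repulsion energy, so O ionizes more easily than half-filled N (2p³).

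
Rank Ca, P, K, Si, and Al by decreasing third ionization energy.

Ca > K > Si > P > Al

IE_3 is the cost of taking one more electron from the +2 cation: Ca²⁺ is the bare [Ar] core; P²⁺ still has 3 valence electrons; K²⁺ is already 1 electron into the core; Si²⁺ still has 2 valence electrons; Al²⁺ still has 1 valence electron.
Core electrons are held far more tightly than valence electrons, so K and Ca top the IE_3 order.
Valence configurations: P²⁺ [Ne]3s²3p¹, Si²⁺ [Ne]3s², Al²⁺ [Ne]3s¹.
P²⁺ loses a lone 3p electron whereas Si²⁺ must break into a filled 3s² pair, so IE_3(Si) > IE_3(P) even though P has the higher nuclear charge.
Approximate IE_3 values (kJ/mol): Ca 4912, P 2914, K 4420, Si 3232, Al 2745.
Hence IE_3: Al < P < Si < K < Ca.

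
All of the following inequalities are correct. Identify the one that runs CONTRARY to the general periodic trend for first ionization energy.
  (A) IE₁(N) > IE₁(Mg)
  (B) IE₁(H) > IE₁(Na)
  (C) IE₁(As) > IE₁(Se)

The general trend: first ionization energy increases across a period and decreases down a group.
(A) N (period 2, group 15) vs Mg (period 3, group 2): the stated order agrees with the simple trend.
(B) H (period 1, group 1) vs Na (period 3, group 1): the stated order agrees with the simple trend.
(C) As (period 4, group 15) vs Se (period 4, group 16): the stated order contradicts the simple trend.
The exception is (C): Se (4p⁴) ionizes more easily than half-filled As (4p³).

(C)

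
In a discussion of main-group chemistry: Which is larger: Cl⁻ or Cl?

Cl⁻

Forming Cl⁻ adds 1 electron to Cl. More electron–electron repulsion in the same shell, with unchanged nuclear charge, lets the cloud expand.
An anion is larger than its parent atom: Cl⁻ > Cl.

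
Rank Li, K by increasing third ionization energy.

K < Li

IE_3 is the cost of taking one more electron from the +2 cation: Li²⁺ is already 1 electron into the core; K²⁺ is already 1 electron into the core.
All of these are removing an electron from a noble-gas core or deeper; the smaller core (lower principal quantum number) is held far more tightly, and within a period the higher nuclear charge binds the same core more tightly.
Approximate IE_3 values (kJ/mol): Li 11815, K 4420.
Overall IE_3 order: K < Li.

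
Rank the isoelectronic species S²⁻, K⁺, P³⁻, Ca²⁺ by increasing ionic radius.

All of these have 18 electrons, so size is governed by nuclear charge alone: the more protons, the stronger the pull on the same electron cloud, and the smaller the ion.
Nuclear charges: Ca²⁺ (Z=20), K⁺ (Z=19), S²⁻ (Z=16), P³⁻ (Z=15).
Smallest to largest: Ca²⁺ < K⁺ < S²⁻ < P³⁻.

Ca²⁺ < K⁺ < S²⁻ < P³⁻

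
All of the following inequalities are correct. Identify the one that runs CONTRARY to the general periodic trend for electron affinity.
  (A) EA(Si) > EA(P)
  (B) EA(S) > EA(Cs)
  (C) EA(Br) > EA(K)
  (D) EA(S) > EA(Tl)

The general trend: electron affinity increases across a period and decreases down a group.
(A) Si (period 3, group 14) vs P (period 3, group 15): the stated order contradicts the simple trend.
(B) S (period 3, group 16) vs Cs (period 6, group 1): the stated order agrees with the simple trend.
(C) Br (period 4, group 17) vs K (period 4, group 1): the stated order agrees with the simple trend.
(D) S (period 3, group 16) vs Tl (period 6, group 13): the stated order agrees with the simple trend.
The exception is (A): adding an electron to P's half-filled 3p³ is unfavourable, so Si (3p²) has the more exothermic EA.

(A)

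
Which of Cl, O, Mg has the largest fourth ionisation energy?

IE_4 is the cost of taking one more electron from the +3 cation: Cl³⁺ still has 4 valence electrons; O³⁺ still has 3 valence electrons; Mg³⁺ is already 1 electron into the core.
Breaking into a closed-shell core is much more expensive than removing a leftover valence electron — Mg has the largest IE_4 here.
Valence configurations: Cl³⁺ [Ne]3s²3p², O³⁺ [He]2s²2p¹.
Tabulated IE_4 (kJ/mol): Cl 5159, O 7469, Mg 10543.
So the fourth ionization energies run Cl < O < Mg.

Mg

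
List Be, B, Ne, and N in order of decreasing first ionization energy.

Be is in period 2, group 2; B is in period 2, group 13; N is in period 2, group 15; Ne is in period 2, group 18.
First ionization energy rises across a period (greater Z_eff holds electrons more tightly) and falls down a group (valence electrons are farther from the nucleus).
All lie in period 2; the across-period trend (first ionization energy increases left to right) applies, with the exception below.
Note the exception: Be has a higher first ionization energy than B, contrary to the simple trend — removing B's lone 2p electron is easier than breaking Be's filled 2s².
Approximate values (kJ/mol): Be 900, B 801, N 1402, Ne 2081.
So from highest to lowest: Ne > N > Be > B.

Ne > N > Be > B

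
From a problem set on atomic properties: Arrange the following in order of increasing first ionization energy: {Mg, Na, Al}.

Na, Al, Mg

Na is in period 3, group 1; Mg is in period 3, group 2; Al is in period 3, group 13.
Across a period the outer electron is held more tightly (higher IE₁); down a group it sits in a higher shell, more shielded, and comes off more easily.
All lie in period 3; the across-period trend (first ionization energy increases left to right) applies, with the exception below.
Note the exception: Mg has a higher first ionization energy than Al, contrary to the simple trend — Al's single 3p electron is easier to remove than one from Mg's filled 3s².
Approximate values (kJ/mol): Na 496, Mg 738, Al 578.
So from lowest to highest: Na < Al < Mg.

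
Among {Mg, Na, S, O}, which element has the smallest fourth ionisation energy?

S

After 3 electrons have been removed, what remains? Mg³⁺ is already 1 electron into the core; Na³⁺ is already 2 electrons into the core; S³⁺ still has 3 valence electrons; O³⁺ still has 3 valence electrons.
Breaking into a closed-shell core is much more expensive than removing a leftover valence electron — Na and Mg have the largest IE_4 here.
Valence configurations: S³⁺ [Ne]3s²3p¹, O³⁺ [He]2s²2p¹.
Approximate IE_4 values (kJ/mol): Mg 10543, Na 9543, S 4556, O 7469.
Putting it together, IE_4: S < O < Na < Mg.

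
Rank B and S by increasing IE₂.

S < B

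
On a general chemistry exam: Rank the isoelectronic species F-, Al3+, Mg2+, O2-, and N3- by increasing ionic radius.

Al3+, Mg2+, F-, O2-, N3-

All of these have 10 electrons, so size is governed by nuclear charge alone: the more protons, the stronger the pull on the same electron cloud, and the smaller the ion.
Nuclear charges: Al3+ (Z=13), Mg2+ (Z=12), F- (Z=9), O2- (Z=8), N3- (Z=7).
Smallest to largest: Al3+ < Mg2+ < F- < O2- < N3-.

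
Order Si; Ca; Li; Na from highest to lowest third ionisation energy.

Li, Na, Ca, Si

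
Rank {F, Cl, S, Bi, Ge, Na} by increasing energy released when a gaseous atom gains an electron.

Na < Bi < Ge < S < F < Cl

Electron affinity generally becomes more exothermic across a period toward the halogens and less exothermic down a group.
Here both period and group differ, so the two effects have to be weighed against each other.
Bi > Na: period and group pull opposite ways; the across-period shift dominates (91 vs 53 kJ/mol).
Ge > Bi: the two effects oppose for this pair; the down-group effect wins (119 vs 91 kJ/mol).
S > Ge: relative to Ge, both the across-period and down-group shifts push S's electron affinity up.
F > S: relative to S, both the across-period and down-group shifts push F's electron affinity up.
Cl > F: this pair runs against the simple trend — see the exception note.
Note the exception: Cl has a higher electron affinity than F, contrary to the simple trend — F's small 2p subshell makes the incoming electron feel strong e⁻–e⁻ repulsion, so Cl actually releases more energy on gaining an electron.
For reference (kJ/mol): F 328, Na 53, S 200, Cl 349, Ge 119, Bi 91.
So from lowest to highest: Na < Bi < Ge < S < F < Cl.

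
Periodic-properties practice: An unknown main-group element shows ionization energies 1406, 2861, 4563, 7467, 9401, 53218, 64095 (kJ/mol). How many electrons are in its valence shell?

5

Look for the largest jump between consecutive ionization energies: IE6/IE5 ≈ 5.7, far larger than any earlier ratio.
That jump marks the point where a core electron is being removed. So the atom has 5 valence electrons.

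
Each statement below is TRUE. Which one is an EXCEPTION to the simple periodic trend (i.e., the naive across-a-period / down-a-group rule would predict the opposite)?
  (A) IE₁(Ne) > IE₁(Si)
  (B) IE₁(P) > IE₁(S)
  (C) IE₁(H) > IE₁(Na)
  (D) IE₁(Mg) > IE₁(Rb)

The general trend: first ionization energy increases across a period and decreases down a group.
(A) Ne (period 2, group 18) vs Si (period 3, group 14): the stated order agrees with the simple trend.
(B) P (period 3, group 15) vs S (period 3, group 16): the stated order contradicts the simple trend.
(C) H (period 1, group 1) vs Na (period 3, group 1): the stated order agrees with the simple trend.
(D) Mg (period 3, group 2) vs Rb (period 5, group 1): the stated order agrees with the simple trend.
The exception is (B): S (3p⁴) ionizes more easily than half-filled P (3p³) because the paired 3p electron in S is pushed out by e⁻–e⁻ repulsion.

(B)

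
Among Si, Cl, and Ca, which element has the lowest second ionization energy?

Ca

Consider each +1 ion: Si⁺ still has 3 valence electrons; Cl⁺ still has 6 valence electrons; Ca⁺ still has 1 valence electron.
All are still removing valence electrons, so compare the +1 ions as you would atoms: IE_2 generally rises across a period (higher Z_eff) and falls down a group (larger shell), subject to the usual subshell exceptions.
Valence configurations: Si⁺ [Ne]3s²3p¹, Cl⁺ [Ne]3s²3p⁴, Ca⁺ [Ar]4s¹.
Tabulated IE_2 (kJ/mol): Si 1577, Cl 2298, Ca 1145.
Hence IE_2: Ca < Si < Cl.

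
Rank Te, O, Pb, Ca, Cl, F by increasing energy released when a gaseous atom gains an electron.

Ca, Pb, O, Te, F, Cl

O is in period 2, group 16; F is in period 2, group 17; Cl is in period 3, group 17; Ca is in period 4, group 2; Te is in period 5, group 16; Pb is in period 6, group 14.
EA tends to increase across a period and decrease down a group, though the pattern is less regular than for IE or radius.
Neither a single period nor a single group — weigh both effects.
Pb > Ca: the two effects oppose for this pair; the across-period effect wins (35 vs 2 kJ/mol).
O > Pb: relative to Pb, both the across-period and down-group shifts push O's electron affinity up.
Te > O: this pair runs against the simple trend — see the exception note.
F > Te: both effects reinforce here, so F is clearly the higher of the two.
Cl > F: this pair runs against the simple trend — see the exception note.
Note the exception: Te has a higher electron affinity than O, contrary to the simple trend — O's compact 2p subshell gives strong electron–electron repulsion on the added electron.
Note the exception: Cl has a higher electron affinity than F, contrary to the simple trend — F's small 2p subshell makes the incoming electron feel strong e⁻–e⁻ repulsion, so Cl actually releases more energy on gaining an electron.
Approximate values (kJ/mol): O 141, F 328, Cl 349, Ca 2, Te 190, Pb 35.
So from lowest to highest: Ca < Pb < O < Te < F < Cl.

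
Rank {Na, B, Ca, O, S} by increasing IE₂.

Ca < S < B < O < Na

The second ionization energy removes an electron from the +1 ion. For each element: Na⁺ is the bare [Ne] core; B⁺ still has 2 valence electrons; Ca⁺ still has 1 valence electron; O⁺ still has 5 valence electrons; S⁺ still has 5 valence electrons.
Breaking into a closed-shell core is much more expensive than removing a leftover valence electron — Na has the largest IE_2 here.
Valence configurations: B⁺ [He]2s², Ca⁺ [Ar]4s¹, O⁺ [He]2s²2p³, S⁺ [Ne]3s²3p³.
The numbers (kJ/mol): Na 4562, B 2427, Ca 1145, O 3388, S 2252.
Overall IE_2 order: Ca < S < B < O < Na.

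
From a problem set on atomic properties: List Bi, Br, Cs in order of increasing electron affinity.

Br is in period 4, group 17; Cs is in period 6, group 1; Bi is in period 6, group 15.
Electron affinity generally becomes more exothermic across a period toward the halogens and less exothermic down a group.
Neither a single period nor a single group — weigh both effects.
Bi > Cs: both are in period 6; the period trend gives Bi the larger value.
Br > Bi: both effects reinforce here, so Br is clearly the higher of the two.
For reference (kJ/mol): Br 325, Cs 46, Bi 91.
So from lowest to highest: Cs < Bi < Br.

Cs < Bi < Br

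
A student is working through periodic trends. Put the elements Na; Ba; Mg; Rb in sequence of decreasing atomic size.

Na is in period 3, group 1; Mg is in period 3, group 2; Rb is in period 5, group 1; Ba is in period 6, group 2.
Moving right in a period, electrons are added to the same shell under a stronger nuclear pull, so atoms get smaller; moving down, a new shell is opened and atoms get larger.
Neither a single period nor a single group — weigh both effects.
Na > Mg: Na lies to the left of Mg in period 3, so the across-period effect alone puts Na larger.
Ba > Na: the two effects oppose for this pair; the down-group effect wins (196 vs 155 pm).
Rb > Ba: the two effects oppose for this pair; the across-period effect wins (210 vs 196 pm).
For reference (pm): Na 155, Mg 139, Rb 210, Ba 196.
So from largest to smallest: Rb > Ba > Na > Mg.

Rb > Ba > Na > Mg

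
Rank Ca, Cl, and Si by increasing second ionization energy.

Consider each +1 ion: Ca⁺ still has 1 valence electron; Cl⁺ still has 6 valence electrons; Si⁺ still has 3 valence electrons.
All are still removing valence electrons, so compare the +1 ions as you would atoms: IE_2 generally rises across a period (higher Z_eff) and falls down a group (larger shell), subject to the usual subshell exceptions.
Valence configurations: Ca⁺ [Ar]4s¹, Cl⁺ [Ne]3s²3p⁴, Si⁺ [Ne]3s²3p¹.
Tabulated IE_2 (kJ/mol): Ca 1145, Cl 2298, Si 1577.
Overall IE_2 order: Ca < Si < Cl.

Ca, Si, Cl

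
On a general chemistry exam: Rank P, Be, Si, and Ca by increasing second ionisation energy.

The second ionization energy removes an electron from the +1 ion. For each element: P⁺ still has 4 valence electrons; Be⁺ still has 1 valence electron; Si⁺ still has 3 valence electrons; Ca⁺ still has 1 valence electron.
All are still removing valence electrons, so compare the +1 ions as you would atoms: IE_2 generally rises across a period (higher Z_eff) and falls down a group (larger shell), subject to the usual subshell exceptions.
Valence configurations: P⁺ [Ne]3s²3p², Be⁺ [He]2s¹, Si⁺ [Ne]3s²3p¹, Ca⁺ [Ar]4s¹.
Approximate IE_2 values (kJ/mol): P 1907, Be 1757, Si 1577, Ca 1145.
Overall IE_2 order: Ca < Si < Be < P.

Ca < Si < Be < P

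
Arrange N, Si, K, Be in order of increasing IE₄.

The fourth ionization energy removes an electron from the +3 ion. For each element: N³⁺ still has 2 valence electrons; Si³⁺ still has 1 valence electron; K³⁺ is already 2 electrons into the core; Be³⁺ is already 1 electron into the core.
Usually core removal costs more than valence removal, but here the competition is close: a tightly held n=2 valence electron can cost more to remove than an n=3 core electron, so the actual values have to decide it.
Valence configurations: N³⁺ [He]2s², Si³⁺ [Ne]3s¹.
Approximate IE_4 values (kJ/mol): N 7475, Si 4356, K 5877, Be 21007.
Putting it together, IE_4: Si < K < N < Be.

Si, K, N, Be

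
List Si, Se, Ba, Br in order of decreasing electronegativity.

Smaller atoms with higher effective nuclear charge are more electronegative.
These span different periods and groups, so the two trends combine.
Si > Ba: both effects reinforce here, so Si is clearly the higher of the two.
Se > Si: the two effects oppose for this pair; the across-period effect wins (2.55 vs 1.90).
Br > Se: Br lies to the right of Se in period 4, so the across-period effect alone puts Br higher.
For reference (Pauling): Si 1.90, Se 2.55, Br 2.96, Ba 0.89.
So from highest to lowest: Br > Se > Si > Ba.

Br > Se > Si > Ba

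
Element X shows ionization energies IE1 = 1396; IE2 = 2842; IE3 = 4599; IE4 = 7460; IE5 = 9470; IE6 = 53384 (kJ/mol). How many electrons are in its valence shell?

Look for the largest jump between consecutive ionization energies: IE6/IE5 ≈ 5.6, far larger than any earlier ratio.
That jump marks the point where a core electron is being removed. So the atom has 5 valence electrons.

5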